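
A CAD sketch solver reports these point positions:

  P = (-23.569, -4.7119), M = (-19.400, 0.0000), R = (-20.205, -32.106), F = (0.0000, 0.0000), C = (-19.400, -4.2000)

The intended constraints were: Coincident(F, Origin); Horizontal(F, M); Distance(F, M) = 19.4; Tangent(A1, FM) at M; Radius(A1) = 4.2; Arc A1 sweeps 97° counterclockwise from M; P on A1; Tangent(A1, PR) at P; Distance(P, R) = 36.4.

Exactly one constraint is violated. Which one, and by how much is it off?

Distance(P, R) = 36.4 — off by 8.80.

F = (0.00, 0.00) ✓; F.y = 0.00, M.y = 0.00 ✓; |FM| = 19.40 ✓; ∠(CM, MF) = 90.00° ✓; |CM| = 4.200 ✓; bearing(C→P) − bearing(C→M) = 97.00° ✓; |CP| = 4.200 ✓; ∠(CP, PR) = 90.00° ✓; |PR| = 27.60 ✗.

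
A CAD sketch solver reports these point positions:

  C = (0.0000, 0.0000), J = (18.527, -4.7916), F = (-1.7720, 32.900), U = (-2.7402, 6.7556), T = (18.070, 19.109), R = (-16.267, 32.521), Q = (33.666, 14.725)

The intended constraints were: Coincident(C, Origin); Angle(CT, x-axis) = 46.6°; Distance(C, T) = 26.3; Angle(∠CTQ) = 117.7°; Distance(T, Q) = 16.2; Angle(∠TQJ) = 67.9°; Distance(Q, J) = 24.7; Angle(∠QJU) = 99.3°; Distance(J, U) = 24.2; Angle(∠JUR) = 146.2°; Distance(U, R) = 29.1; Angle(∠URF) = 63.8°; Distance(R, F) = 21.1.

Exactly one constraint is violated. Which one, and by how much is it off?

Distance(R, F) = 21.1 — off by 6.60.

C = (0.00, 0.00) ✓; CT at 46.60° ✓; |CT| = 26.30 ✓; ∠CTQ = 117.7° ✓; |TQ| = 16.20 ✓; ∠TQJ = 67.90° ✓; |QJ| = 24.70 ✓; ∠QJU = 99.30° ✓; |JU| = 24.20 ✓; ∠JUR = 146.2° ✓; |UR| = 29.10 ✓; ∠URF = 63.80° ✓; |RF| = 14.50 ✗.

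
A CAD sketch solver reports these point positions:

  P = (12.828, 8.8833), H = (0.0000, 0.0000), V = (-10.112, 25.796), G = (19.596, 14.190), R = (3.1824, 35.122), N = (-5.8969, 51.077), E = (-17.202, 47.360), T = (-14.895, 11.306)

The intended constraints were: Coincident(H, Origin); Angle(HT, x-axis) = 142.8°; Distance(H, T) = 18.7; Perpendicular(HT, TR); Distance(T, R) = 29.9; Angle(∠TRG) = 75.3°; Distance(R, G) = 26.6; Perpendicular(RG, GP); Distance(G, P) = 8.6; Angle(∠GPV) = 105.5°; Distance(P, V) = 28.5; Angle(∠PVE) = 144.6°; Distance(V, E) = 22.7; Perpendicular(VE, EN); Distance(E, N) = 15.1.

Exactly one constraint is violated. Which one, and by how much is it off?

Distance(E, N) = 15.1 — off by 3.20.

H = (0.00, 0.00) ✓; HT at 142.8° ✓; |HT| = 18.70 ✓; ∠(HT, TR) = 90.00° ✓; |TR| = 29.90 ✓; ∠TRG = 75.30° ✓; |RG| = 26.60 ✓; ∠(RG, GP) = 90.00° ✓; |GP| = 8.600 ✓; ∠GPV = 105.5° ✓; |PV| = 28.50 ✓; ∠PVE = 144.6° ✓; |VE| = 22.70 ✓; ∠(VE, EN) = 90.00° ✓; |EN| = 11.90 ✗.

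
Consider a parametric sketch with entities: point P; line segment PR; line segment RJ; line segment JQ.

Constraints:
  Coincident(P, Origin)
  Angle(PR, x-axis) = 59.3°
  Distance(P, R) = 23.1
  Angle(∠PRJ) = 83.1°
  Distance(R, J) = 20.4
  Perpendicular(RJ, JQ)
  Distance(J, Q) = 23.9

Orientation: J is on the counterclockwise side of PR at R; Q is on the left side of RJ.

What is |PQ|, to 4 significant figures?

17.65

P is at the origin; PR runs at 59.3° with length 23.1, so R = 23.1·(cos 59.3°, sin 59.3°) = (11.79, 19.86). ∠PRJ = 83.1°, so RJ runs at 59.3° + (180° − 83.1°) = 156.2° from the x-axis; with |RJ| = 20.4, J = R + 20.4·(cos 156.2°, sin 156.2°) = (-6.872, 28.09). RJ is perpendicular to JQ; with |JQ| = 23.9 on the left of RJ, Q = J + 23.9·(-0.4035, -0.9150) = (-16.52, 6.227). Then |PQ| = |Q − P| = 17.65.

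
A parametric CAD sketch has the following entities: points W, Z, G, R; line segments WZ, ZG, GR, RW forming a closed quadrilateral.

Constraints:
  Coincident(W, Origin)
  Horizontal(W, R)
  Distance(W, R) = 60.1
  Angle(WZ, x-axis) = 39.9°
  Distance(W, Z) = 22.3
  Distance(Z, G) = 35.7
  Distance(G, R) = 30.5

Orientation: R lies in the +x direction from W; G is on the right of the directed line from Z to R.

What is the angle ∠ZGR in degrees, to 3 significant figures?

86.0°

W is at the origin; WR is horizontal with |WR| = 60.1 and R in +x, so R = (60.1, 0). WZ runs at 39.9° with |WZ| = 22.3, so Z = (17.1, 14.3). G is determined by |ZG| = 35.7 and |GR| = 30.5 together: it lies at the intersection of circle(Z, 35.7) and circle(R, 30.5). With |ZR| = 45.3, the foot of the radical line on ZR is 26.5 from Z and the perpendicular offset is √(35.7² − 26.5²) = 24.0. Taking the right-of-ZR solution: G = (34.6, -16.8).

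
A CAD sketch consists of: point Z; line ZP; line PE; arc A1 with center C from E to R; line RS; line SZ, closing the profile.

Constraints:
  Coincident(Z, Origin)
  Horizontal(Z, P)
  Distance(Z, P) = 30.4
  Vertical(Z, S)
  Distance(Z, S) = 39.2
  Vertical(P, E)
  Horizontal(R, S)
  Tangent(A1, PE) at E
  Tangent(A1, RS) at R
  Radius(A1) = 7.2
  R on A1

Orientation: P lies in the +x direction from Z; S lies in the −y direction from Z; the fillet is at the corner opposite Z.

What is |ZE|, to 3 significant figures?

44.1

Z is at the origin; Z and P share the same y with |ZP| = 30.4 and P on the +x side, so P = (30.4, 0.00). ZS is vertical with |ZS| = 39.2 and S on the −y side, so S = (0.00, -39.2). The virtual corner opposite Z is at (30.4, -39.2). Tangency of A1 to PE means the radius CE is perpendicular to PE and the tangent condition forces CR to be normal to RS, with radius 7.2, so the center C sits 7.2 in from both sides at C = (23.2, -32.0). That places the tangent points at E = (30.4, -32.0) on PE and R = (23.2, -39.2) on RS. Then |ZE| = |E − Z| = 44.1.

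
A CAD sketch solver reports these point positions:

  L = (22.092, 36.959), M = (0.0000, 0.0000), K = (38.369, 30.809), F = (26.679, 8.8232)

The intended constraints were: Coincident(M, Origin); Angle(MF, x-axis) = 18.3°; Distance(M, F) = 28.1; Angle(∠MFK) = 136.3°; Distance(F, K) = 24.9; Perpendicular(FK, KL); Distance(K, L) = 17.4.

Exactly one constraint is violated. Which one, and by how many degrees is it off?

Perpendicular(FK, KL) — off by 7.30°.

M = (0.00, 0.00) ✓; MF at 18.30° ✓; |MF| = 28.10 ✓; ∠MFK = 136.3° ✓; |FK| = 24.90 ✓; ∠(FK, KL) = 97.30° ✗; |KL| = 17.40 ✓.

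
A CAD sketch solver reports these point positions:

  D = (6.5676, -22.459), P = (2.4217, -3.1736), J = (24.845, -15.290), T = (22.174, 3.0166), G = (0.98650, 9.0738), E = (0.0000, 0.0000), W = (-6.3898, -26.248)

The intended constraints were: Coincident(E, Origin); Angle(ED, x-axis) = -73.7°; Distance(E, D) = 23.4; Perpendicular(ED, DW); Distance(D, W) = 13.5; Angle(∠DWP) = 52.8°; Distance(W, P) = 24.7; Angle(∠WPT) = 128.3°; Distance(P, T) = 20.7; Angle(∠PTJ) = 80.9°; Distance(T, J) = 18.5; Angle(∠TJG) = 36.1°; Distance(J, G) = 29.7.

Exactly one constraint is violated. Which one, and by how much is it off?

Distance(J, G) = 29.7 — off by 4.40.

E = (0.00, 0.00) ✓; ED at -73.70° ✓; |ED| = 23.40 ✓; ∠(ED, DW) = 90.00° ✓; |DW| = 13.50 ✓; ∠DWP = 52.80° ✓; |WP| = 24.70 ✓; ∠WPT = 128.3° ✓; |PT| = 20.70 ✓; ∠PTJ = 80.90° ✓; |TJ| = 18.50 ✓; ∠TJG = 36.10° ✓; |JG| = 34.10 ✗.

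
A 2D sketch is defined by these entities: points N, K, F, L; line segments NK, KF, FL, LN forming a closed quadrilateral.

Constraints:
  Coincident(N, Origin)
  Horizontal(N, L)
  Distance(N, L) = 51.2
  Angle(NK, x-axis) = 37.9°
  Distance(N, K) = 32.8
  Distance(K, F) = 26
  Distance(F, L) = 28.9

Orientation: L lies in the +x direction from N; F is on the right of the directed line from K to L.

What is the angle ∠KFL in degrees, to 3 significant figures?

72.0°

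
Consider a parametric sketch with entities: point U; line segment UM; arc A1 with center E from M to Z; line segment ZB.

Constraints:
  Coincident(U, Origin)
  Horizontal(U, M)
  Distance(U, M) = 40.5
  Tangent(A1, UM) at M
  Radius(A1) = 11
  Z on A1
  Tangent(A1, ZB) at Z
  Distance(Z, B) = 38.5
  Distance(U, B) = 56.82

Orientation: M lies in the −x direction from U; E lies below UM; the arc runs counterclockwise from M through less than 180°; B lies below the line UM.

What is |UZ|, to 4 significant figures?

52.53

Checks: |EZ| = 11.00 ✓; ∠(EZ, ZB) = 90.00° ✓; |ZB| = 38.50 ✓; |UB| = 56.82 ✓.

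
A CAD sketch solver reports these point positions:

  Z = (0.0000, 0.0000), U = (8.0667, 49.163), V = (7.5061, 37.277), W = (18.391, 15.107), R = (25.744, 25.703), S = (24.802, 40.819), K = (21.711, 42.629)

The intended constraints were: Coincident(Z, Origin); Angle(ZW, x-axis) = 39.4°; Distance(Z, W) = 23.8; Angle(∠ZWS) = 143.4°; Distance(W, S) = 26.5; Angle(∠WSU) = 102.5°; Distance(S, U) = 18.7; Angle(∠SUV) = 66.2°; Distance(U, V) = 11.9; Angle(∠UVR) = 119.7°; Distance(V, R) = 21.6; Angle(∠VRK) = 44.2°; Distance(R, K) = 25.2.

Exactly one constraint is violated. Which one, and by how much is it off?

Distance(R, K) = 25.2 — off by 7.80.

Z = (0.00, 0.00) ✓; ZW at 39.40° ✓; |ZW| = 23.80 ✓; ∠ZWS = 143.4° ✓; |WS| = 26.50 ✓; ∠WSU = 102.5° ✓; |SU| = 18.70 ✓; ∠SUV = 66.20° ✓; |UV| = 11.90 ✓; ∠UVR = 119.7° ✓; |VR| = 21.60 ✓; ∠VRK = 44.20° ✓; |RK| = 17.40 ✗.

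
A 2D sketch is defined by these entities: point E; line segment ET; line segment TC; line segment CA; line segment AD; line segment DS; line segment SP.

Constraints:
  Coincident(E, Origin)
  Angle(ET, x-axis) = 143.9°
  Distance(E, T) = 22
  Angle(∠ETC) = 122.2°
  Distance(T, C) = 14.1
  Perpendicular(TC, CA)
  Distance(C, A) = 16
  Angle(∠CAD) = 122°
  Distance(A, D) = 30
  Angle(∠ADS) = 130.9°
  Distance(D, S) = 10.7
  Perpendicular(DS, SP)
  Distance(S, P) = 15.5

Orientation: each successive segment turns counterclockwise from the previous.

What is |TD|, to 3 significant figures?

33.9

E is at the origin; ET runs at 143.9° with length 22.0, so T = (-17.8, 13.0). ∠ETC = 122.2° gives TC at -158° from the x-axis; with |TC| = 14.1, C = (-30.9, 7.75). TC ⟂ CA, so CA runs at -68.3°; with |CA| = 16.0, A = (-25.0, -7.12). ∠CAD = 122.0° gives AD at -10.3° from the x-axis; with |AD| = 30.0, D = (4.56, -12.5). Then |TD| = |D − T| = 33.9.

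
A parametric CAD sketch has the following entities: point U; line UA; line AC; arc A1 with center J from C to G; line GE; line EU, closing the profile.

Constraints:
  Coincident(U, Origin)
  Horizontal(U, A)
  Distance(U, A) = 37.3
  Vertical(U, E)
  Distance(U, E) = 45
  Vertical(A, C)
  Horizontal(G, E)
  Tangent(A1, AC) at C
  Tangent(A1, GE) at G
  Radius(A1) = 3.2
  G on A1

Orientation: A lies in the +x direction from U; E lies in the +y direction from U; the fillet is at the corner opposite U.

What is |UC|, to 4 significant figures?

56.02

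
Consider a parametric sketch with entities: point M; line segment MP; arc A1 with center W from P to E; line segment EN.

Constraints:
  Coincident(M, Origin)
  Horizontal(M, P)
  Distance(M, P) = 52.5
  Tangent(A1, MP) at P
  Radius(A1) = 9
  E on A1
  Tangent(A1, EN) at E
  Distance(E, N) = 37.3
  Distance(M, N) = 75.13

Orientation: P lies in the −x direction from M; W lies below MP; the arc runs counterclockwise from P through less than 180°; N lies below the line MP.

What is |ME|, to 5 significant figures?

62.230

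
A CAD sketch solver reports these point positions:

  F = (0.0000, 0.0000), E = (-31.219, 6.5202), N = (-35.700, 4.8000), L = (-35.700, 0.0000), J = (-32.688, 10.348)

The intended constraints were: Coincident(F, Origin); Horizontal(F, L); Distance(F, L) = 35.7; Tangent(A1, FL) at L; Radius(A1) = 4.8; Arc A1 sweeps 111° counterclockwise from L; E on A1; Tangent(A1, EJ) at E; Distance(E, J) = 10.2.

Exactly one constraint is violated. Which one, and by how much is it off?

Distance(E, J) = 10.2 — off by 6.10.

F = (0.00, 0.00) ✓; F.y = 0.00, L.y = 0.00 ✓; |FL| = 35.70 ✓; ∠(NL, LF) = 90.00° ✓; |NL| = 4.800 ✓; bearing(N→E) − bearing(N→L) = 111.0° ✓; |NE| = 4.800 ✓; ∠(NE, EJ) = 90.01° ✓; |EJ| = 4.100 ✗.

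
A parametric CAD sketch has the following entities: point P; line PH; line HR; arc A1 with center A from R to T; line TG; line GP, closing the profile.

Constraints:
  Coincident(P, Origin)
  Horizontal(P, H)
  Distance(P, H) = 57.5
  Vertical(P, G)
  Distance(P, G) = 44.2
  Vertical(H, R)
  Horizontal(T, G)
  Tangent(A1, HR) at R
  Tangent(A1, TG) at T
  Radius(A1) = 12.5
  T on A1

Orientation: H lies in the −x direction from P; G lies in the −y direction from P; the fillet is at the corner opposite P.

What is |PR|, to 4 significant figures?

65.66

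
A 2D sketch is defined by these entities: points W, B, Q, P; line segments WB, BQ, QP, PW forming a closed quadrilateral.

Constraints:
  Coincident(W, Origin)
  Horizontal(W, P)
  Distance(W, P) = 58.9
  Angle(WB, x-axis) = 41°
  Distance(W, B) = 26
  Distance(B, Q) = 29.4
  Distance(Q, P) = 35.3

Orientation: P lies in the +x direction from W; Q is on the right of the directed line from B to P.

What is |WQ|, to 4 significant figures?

28.16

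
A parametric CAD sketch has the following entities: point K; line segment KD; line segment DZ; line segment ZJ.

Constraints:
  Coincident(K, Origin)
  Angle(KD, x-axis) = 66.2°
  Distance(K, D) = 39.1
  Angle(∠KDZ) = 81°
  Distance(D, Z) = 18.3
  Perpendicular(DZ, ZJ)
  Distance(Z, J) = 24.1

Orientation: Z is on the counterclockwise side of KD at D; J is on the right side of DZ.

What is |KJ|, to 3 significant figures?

63.9

K is at the origin; KD runs at 66.2° with length 39.1, so D = 39.1·(cos 66.2°, sin 66.2°) = (15.8, 35.8). ∠KDZ = 81.0°, so DZ runs at 66.2° + (180° − 81.0°) = 165° from the x-axis; with |DZ| = 18.3, Z = D + 18.3·(cos 165°, sin 165°) = (-1.91, 40.4). DZ is perpendicular to ZJ; with |ZJ| = 24.1 on the right of DZ, J = Z + 24.1·(0.255, 0.967) = (4.24, 63.8). Then |KJ| = |J − K| = 63.9.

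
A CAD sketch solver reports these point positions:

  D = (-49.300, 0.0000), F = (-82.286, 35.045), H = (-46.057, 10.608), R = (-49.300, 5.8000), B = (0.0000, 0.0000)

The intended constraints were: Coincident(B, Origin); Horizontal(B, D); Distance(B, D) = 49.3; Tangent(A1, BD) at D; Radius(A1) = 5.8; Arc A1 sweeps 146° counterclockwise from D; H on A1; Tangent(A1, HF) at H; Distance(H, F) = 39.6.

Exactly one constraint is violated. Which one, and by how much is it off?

Distance(H, F) = 39.6 — off by 4.10.

B = (0.00, 0.00) ✓; B.y = 0.00, D.y = 0.00 ✓; |BD| = 49.30 ✓; ∠(RD, DB) = 90.00° ✓; |RD| = 5.800 ✓; bearing(R→H) − bearing(R→D) = 146.0° ✓; |RH| = 5.799 ✓; ∠(RH, HF) = 90.00° ✓; |HF| = 43.70 ✗.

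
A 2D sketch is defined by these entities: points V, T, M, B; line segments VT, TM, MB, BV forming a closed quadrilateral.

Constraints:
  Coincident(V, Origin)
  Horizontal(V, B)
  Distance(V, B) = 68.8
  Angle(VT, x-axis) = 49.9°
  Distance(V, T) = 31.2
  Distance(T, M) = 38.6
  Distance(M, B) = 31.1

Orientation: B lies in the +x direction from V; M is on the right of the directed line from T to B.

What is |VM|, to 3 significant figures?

40.4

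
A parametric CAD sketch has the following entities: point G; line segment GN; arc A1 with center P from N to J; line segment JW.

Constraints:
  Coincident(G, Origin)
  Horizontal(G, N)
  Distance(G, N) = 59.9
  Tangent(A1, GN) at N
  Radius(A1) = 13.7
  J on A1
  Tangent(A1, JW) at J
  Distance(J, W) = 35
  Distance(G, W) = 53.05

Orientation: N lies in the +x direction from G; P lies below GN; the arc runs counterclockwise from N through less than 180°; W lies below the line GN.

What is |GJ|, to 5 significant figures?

47.991

G is at the origin; G and N share the same y with |GN| = 59.9 and N on the +x side, so N = (59.900, 0.0000). The tangent condition forces PN to be normal to GN, so P = N + (0, -13.7) = (59.900, -13.700). Since PJ ⟂ JW (tangency), |PW| = √(13.7² + 35.0²) = 37.586 regardless of where J sits on A1. So W lies on both circle(G, 53.05) and circle(P, 37.586); the below-GN intersection is W = (33.880, -40.822). J is the foot of the tangent from W: J = (47.237, -8.4716).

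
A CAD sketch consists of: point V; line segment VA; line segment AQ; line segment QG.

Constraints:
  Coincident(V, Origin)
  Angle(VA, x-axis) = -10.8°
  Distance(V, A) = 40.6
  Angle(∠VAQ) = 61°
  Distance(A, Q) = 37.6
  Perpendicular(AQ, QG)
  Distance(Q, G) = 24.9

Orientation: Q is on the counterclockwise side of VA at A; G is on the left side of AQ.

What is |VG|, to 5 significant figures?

20.822

V is at the origin; VA runs at -10.8° with length 40.6, so A = 40.6·(cos -10.8°, sin -10.8°) = (39.881, -7.6077). ∠VAQ = 61.0°, so AQ runs at -10.8° + (180° − 61.0°) = 108.20° from the x-axis; with |AQ| = 37.6, Q = A + 37.6·(cos 108.20°, sin 108.20°) = (28.137, 28.111). AQ is perpendicular to QG; with |QG| = 24.9 on the left of AQ, G = Q + 24.9·(-0.94997, -0.31233) = (4.4828, 20.334). Then |VG| = |G − V| = 20.822.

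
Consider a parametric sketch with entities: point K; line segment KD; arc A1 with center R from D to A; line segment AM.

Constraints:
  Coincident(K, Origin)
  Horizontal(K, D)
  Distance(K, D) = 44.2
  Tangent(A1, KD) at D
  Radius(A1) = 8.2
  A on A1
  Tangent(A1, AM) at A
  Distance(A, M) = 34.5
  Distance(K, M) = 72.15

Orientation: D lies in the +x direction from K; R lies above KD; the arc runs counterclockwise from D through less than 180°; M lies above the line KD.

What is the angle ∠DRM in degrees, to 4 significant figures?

153.3°

Checks: ∠(RD, DK) = 90.00° ✓; |RD| = 8.200 ✓; |RA| = 8.200 ✓; ∠(RA, AM) = 90.00° ✓; |AM| = 34.50 ✓; |KM| = 72.15 ✓.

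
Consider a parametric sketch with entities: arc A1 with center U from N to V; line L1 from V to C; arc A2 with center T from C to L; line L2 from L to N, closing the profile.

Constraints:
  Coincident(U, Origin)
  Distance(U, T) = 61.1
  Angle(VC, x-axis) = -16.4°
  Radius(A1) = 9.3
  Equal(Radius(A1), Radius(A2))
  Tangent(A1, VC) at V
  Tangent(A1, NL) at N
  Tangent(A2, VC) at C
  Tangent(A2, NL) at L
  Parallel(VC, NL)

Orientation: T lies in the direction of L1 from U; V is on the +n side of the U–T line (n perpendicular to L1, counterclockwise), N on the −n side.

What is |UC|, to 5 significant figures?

61.804

The slot axis is L1's direction at -16.4°, so u = (cos -16.4°, sin -16.4°) = (0.95931, -0.28234) and n = (−sin -16.4°, cos -16.4°) = (0.28234, 0.95931). U is at the origin and T lies 61.1 along u from U, so T = 61.1·u = (58.614, -17.251). Tangency of A1 to both parallel lines with radius 9.3 puts V and N at U ± 9.3·n: V = (2.6258, 8.9216), N = (-2.6258, -8.9216). Equal radii place C and L the same way about T: C = T + 9.3·n = (61.240, -8.3294), L = T − 9.3·n = (55.988, -26.173). Then |UC| = |C − U| = 61.804.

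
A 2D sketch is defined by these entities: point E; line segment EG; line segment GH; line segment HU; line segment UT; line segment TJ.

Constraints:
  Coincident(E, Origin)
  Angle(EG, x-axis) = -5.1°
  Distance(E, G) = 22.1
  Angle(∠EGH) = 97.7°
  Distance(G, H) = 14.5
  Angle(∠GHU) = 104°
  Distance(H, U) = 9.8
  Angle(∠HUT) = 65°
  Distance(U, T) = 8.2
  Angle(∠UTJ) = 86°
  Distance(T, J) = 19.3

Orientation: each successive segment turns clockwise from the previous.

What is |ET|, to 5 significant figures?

18.265

E is at the origin; EG runs at -5.1° with length 22.1, so G = (22.013, -1.9646). ∠EGH = 97.7° gives GH at -87.400° from the x-axis; with |GH| = 14.5, H = (22.670, -16.450). ∠GHU = 104.0° gives HU at -163.40° from the x-axis; with |HU| = 9.8, U = (13.279, -19.249). ∠HUT = 65.0° gives UT at 81.600° from the x-axis; with |UT| = 8.2, T = (14.477, -11.137). Then |ET| = |T − E| = 18.265.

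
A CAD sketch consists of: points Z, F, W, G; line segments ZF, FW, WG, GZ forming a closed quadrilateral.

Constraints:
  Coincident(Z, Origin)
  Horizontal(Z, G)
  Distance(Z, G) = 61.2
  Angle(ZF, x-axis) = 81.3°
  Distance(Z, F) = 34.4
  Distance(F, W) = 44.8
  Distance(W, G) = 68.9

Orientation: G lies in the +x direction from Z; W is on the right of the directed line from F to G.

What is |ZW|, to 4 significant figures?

11.52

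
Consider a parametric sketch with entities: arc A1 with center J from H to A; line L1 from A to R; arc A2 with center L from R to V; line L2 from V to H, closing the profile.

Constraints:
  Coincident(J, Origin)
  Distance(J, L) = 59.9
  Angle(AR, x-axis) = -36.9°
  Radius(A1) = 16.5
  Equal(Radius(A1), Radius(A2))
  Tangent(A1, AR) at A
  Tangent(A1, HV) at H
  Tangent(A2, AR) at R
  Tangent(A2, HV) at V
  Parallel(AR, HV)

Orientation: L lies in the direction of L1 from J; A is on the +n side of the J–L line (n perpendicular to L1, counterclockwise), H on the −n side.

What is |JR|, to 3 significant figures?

62.1

The slot axis is L1's direction at -36.9°, so u = (cos -36.9°, sin -36.9°) = (0.800, -0.600) and n = (−sin -36.9°, cos -36.9°) = (0.600, 0.800). J is at the origin and L lies 59.9 along u from J, so L = 59.9·u = (47.9, -36.0). Tangency of A1 to both parallel lines with radius 16.5 puts A and H at J ± 16.5·n: A = (9.91, 13.2), H = (-9.91, -13.2). Equal radii place R and V the same way about L: R = L + 16.5·n = (57.8, -22.8), V = L − 16.5·n = (38.0, -49.2). Then |JR| = |R − J| = 62.1.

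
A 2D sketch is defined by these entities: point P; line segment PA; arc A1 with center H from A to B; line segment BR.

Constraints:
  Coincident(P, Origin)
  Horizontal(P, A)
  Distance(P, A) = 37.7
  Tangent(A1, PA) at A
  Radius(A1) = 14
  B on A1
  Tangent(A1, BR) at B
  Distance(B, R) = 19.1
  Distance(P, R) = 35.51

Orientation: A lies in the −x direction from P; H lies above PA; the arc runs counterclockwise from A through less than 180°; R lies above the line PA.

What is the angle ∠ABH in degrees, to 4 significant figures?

51.46°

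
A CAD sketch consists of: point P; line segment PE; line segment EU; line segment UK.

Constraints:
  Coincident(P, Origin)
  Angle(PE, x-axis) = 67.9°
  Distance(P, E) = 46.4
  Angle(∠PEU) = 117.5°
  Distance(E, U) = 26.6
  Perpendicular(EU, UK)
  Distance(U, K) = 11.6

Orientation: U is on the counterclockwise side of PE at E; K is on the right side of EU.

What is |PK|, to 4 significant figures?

71.34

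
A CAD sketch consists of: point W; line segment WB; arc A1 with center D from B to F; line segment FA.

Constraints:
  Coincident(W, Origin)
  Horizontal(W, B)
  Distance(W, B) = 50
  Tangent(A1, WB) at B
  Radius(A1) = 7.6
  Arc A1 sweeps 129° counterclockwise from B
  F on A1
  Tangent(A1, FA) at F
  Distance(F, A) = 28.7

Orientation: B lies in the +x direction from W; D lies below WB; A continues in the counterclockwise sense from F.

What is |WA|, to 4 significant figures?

71.18

On A1, B sits at bearing 90° from D; a 129° counterclockwise sweep puts F at bearing 219°, so F = D + 7.6·(cos 219°, sin 219°) = (44.09, -12.38). A1 meets FA tangentially, so DF is at right angles to FA, so FA runs along (−sin 219°, cos 219°); with |FA| = 28.7, A = (62.16, -34.69). Then |WA| = |A − W| = 71.18.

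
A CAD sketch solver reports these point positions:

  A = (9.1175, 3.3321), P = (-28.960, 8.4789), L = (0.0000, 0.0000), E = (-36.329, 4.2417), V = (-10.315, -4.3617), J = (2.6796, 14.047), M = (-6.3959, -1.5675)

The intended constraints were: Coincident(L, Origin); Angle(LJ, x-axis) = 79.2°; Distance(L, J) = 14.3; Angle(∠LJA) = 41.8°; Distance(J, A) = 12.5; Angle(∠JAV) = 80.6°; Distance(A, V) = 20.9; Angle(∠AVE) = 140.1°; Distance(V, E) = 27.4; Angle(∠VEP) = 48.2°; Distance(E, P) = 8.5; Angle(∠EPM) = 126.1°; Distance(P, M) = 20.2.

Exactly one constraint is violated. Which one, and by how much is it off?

Distance(P, M) = 20.2 — off by 4.50.

L = (0.00, 0.00) ✓; LJ at 79.20° ✓; |LJ| = 14.30 ✓; ∠LJA = 41.80° ✓; |JA| = 12.50 ✓; ∠JAV = 80.60° ✓; |AV| = 20.90 ✓; ∠AVE = 140.1° ✓; |VE| = 27.40 ✓; ∠VEP = 48.20° ✓; |EP| = 8.500 ✓; ∠EPM = 126.1° ✓; |PM| = 24.70 ✗.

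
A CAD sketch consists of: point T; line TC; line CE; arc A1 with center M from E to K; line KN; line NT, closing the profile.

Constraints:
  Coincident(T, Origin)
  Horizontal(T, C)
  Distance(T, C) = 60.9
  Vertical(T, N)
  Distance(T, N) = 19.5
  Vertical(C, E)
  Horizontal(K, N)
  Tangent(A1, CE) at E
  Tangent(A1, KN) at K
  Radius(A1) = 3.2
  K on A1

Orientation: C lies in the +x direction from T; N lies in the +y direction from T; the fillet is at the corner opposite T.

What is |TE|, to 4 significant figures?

63.04

T is at the origin; TC is horizontal with |TC| = 60.9 and C on the +x side, so C = (60.90, 0.000). TN is vertical with |TN| = 19.5 and N on the +y side, so N = (0.000, 19.50). The virtual corner opposite T is at (60.90, 19.50). Since A1 is tangent to CE there, ME ⟂ CE and the tangent condition forces MK to be normal to KN, with radius 3.2, so the center M sits 3.2 in from both sides at M = (57.70, 16.30). That places the tangent points at E = (60.90, 16.30) on CE and K = (57.70, 19.50) on KN. Then |TE| = |E − T| = 63.04.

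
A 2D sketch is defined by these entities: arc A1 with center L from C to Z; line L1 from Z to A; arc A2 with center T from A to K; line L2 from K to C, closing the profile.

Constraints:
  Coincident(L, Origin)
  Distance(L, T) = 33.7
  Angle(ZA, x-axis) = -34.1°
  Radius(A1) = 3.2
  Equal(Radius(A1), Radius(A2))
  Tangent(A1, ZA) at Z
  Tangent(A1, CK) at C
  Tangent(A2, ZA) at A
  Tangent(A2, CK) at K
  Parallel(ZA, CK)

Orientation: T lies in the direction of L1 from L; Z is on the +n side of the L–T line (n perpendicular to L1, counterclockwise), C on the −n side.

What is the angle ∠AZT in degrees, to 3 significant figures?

5.42°

The slot axis is L1's direction at -34.1°, so u = (cos -34.1°, sin -34.1°) = (0.828, -0.561) and n = (−sin -34.1°, cos -34.1°) = (0.561, 0.828). L is at the origin and T lies 33.7 along u from L, so T = 33.7·u = (27.9, -18.9). Tangency of A1 to both parallel lines with radius 3.2 puts Z and C at L ± 3.2·n: Z = (1.79, 2.65), C = (-1.79, -2.65). Equal radii place A and K the same way about T: A = T + 3.2·n = (29.7, -16.2), K = T − 3.2·n = (26.1, -21.5). Then cos ∠AZT = ZA·ZT / (|ZA||ZT|), giving 5.42°.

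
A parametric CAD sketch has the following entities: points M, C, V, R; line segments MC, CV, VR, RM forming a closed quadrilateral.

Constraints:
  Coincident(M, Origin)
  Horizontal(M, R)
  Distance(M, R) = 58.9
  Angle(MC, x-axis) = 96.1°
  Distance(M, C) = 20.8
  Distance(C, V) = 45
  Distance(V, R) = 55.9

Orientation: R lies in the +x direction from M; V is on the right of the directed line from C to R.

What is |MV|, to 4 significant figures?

24.49

Checks: |CV| = 45.00 ✓; |VR| = 55.90 ✓.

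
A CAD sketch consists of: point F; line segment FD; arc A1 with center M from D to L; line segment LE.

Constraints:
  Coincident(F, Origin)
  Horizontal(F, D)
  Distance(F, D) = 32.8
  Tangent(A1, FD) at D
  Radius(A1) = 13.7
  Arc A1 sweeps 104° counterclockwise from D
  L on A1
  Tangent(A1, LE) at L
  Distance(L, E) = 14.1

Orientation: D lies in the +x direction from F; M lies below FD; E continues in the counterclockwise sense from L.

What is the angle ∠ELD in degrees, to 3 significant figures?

128°

F is at the origin; F and D share the same y with |FD| = 32.8 and D on the +x side, so D = (32.8, 0.00). Tangency of A1 to FD means the radius MD is perpendicular to FD, so M = D + (0, -13.7) = (32.8, -13.7). On A1, D sits at bearing 90° from M; a 104° counterclockwise sweep puts L at bearing 194°, so L = M + 13.7·(cos 194°, sin 194°) = (19.5, -17.0). A1 meets LE tangentially, so ML is at right angles to LE, so LE runs along (−sin 194°, cos 194°); with |LE| = 14.1, E = (22.9, -30.7). Then cos ∠ELD = LE·LD / (|LE||LD|), giving 128°.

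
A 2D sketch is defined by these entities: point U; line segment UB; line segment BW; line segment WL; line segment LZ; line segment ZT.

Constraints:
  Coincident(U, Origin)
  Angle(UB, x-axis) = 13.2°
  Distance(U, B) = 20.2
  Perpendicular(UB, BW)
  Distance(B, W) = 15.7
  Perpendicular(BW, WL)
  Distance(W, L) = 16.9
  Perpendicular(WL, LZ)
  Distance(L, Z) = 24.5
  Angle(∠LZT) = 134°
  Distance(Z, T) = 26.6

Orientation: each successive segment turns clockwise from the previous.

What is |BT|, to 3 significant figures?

27.4

U is at the origin; UB runs at 13.2° with length 20.2, so B = (19.7, 4.61). UB ⟂ BW, so BW runs at -76.8°; with |BW| = 15.7, W = (23.3, -10.7). The perpendicularity gives WL at right angles to BW, so WL runs at -167°; with |WL| = 16.9, L = (6.80, -14.5). WL is perpendicular to LZ, so LZ runs at 103°; with |LZ| = 24.5, Z = (1.20, 9.32). ∠LZT = 134.0° gives ZT at 57.2° from the x-axis; with |ZT| = 26.6, T = (15.6, 31.7). Then |BT| = |T − B| = 27.4.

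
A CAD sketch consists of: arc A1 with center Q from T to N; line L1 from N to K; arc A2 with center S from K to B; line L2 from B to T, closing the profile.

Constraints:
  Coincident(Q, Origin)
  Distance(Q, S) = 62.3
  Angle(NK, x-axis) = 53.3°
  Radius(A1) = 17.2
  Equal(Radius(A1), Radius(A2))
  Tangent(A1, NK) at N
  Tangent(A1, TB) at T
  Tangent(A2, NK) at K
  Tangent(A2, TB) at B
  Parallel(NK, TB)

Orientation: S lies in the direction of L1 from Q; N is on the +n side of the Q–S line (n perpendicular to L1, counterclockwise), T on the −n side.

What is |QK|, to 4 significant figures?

64.63

Tangency of A1 to both parallel lines with radius 17.2 puts N and T at Q ± 17.2·n: N = (-13.79, 10.28), T = (13.79, -10.28). Equal radii place K and B the same way about S: K = S + 17.2·n = (23.44, 60.23), B = S − 17.2·n = (51.02, 39.67). Then |QK| = |K − Q| = 64.63.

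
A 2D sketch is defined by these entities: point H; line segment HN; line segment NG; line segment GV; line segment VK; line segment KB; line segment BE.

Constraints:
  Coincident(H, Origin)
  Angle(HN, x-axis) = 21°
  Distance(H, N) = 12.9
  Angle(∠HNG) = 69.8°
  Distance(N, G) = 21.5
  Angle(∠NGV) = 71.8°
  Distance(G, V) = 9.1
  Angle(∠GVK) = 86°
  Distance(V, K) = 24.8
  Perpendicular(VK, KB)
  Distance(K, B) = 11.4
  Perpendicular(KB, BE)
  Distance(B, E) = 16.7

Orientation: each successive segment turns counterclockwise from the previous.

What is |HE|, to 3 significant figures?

20.3

The perpendicularity gives KB at right angles to VK, so KB runs at 63.4°; with |KB| = 11.4, B = (20.5, 12.1). The perpendicularity gives BE at right angles to KB, so BE runs at 153°; with |BE| = 16.7, E = (5.60, 19.5). Then |HE| = |E − H| = 20.3.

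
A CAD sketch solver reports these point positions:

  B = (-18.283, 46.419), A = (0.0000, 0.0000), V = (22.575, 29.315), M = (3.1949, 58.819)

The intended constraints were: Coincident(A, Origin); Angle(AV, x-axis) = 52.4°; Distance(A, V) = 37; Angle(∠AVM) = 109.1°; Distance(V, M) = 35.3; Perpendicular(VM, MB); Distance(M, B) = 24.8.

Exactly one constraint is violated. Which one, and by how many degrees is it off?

Perpendicular(VM, MB) — off by 3.30°.

A = (0.00, 0.00) ✓; AV at 52.40° ✓; |AV| = 37.00 ✓; ∠AVM = 109.1° ✓; |VM| = 35.30 ✓; ∠(VM, MB) = 86.70° ✗; |MB| = 24.80 ✓.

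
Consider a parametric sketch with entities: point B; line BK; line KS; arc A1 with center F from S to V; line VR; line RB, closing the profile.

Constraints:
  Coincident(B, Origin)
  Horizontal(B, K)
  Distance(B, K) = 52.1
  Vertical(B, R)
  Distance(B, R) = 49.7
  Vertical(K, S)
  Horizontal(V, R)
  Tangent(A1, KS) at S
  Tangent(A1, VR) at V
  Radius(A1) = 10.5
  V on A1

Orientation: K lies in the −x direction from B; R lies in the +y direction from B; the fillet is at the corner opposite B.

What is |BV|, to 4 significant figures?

64.81

The virtual corner opposite B is at (-52.10, 49.70). A1 meets KS tangentially, so FS is at right angles to KS and A1 meets VR tangentially, so FV is at right angles to VR, with radius 10.5, so the center F sits 10.5 in from both sides at F = (-41.60, 39.20). That places the tangent points at S = (-52.10, 39.20) on KS and V = (-41.60, 49.70) on VR. Then |BV| = |V − B| = 64.81.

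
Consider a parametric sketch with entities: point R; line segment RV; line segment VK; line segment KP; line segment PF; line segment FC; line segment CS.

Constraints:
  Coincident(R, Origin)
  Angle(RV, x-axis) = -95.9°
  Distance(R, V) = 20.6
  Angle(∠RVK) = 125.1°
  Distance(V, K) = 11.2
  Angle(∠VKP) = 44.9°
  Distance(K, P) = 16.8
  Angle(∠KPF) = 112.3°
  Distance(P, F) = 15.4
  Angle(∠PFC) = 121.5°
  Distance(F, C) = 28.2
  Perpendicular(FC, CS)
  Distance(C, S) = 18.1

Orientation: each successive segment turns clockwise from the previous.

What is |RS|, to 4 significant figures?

42.90

R is at the origin; RV runs at -95.9° with length 20.6, so V = (-2.118, -20.49). ∠RVK = 125.1° gives VK at -150.8° from the x-axis; with |VK| = 11.2, K = (-11.89, -25.95). ∠VKP = 44.9° gives KP at 74.10° from the x-axis; with |KP| = 16.8, P = (-7.292, -9.798). ∠KPF = 112.3° gives PF at 6.400° from the x-axis; with |PF| = 15.4, F = (8.012, -8.081). ∠PFC = 121.5° gives FC at -52.10° from the x-axis; with |FC| = 28.2, C = (25.34, -30.33). FC is perpendicular to CS, so CS runs at -142.1°; with |CS| = 18.1, S = (11.05, -41.45). Then |RS| = |S − R| = 42.90.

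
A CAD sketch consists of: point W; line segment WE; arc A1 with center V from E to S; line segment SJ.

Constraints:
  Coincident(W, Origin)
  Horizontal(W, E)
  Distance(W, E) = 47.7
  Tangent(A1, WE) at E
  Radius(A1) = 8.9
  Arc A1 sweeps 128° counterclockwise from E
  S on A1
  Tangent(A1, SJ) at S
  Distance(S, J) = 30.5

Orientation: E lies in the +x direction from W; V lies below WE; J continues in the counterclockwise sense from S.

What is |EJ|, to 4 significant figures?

40.17

W is at the origin; WE is horizontal with |WE| = 47.7 and E on the +x side, so E = (47.70, 0.000). Since A1 is tangent to WE there, VE ⟂ WE, so V = E + (0, -8.9) = (47.70, -8.900). On A1, E sits at bearing 90° from V; a 128° counterclockwise sweep puts S at bearing 218°, so S = V + 8.9·(cos 218°, sin 218°) = (40.69, -14.38). Tangency of A1 to SJ means the radius VS is perpendicular to SJ, so SJ runs along (−sin 218°, cos 218°); with |SJ| = 30.5, J = (59.46, -38.41). Then |EJ| = |J − E| = 40.17.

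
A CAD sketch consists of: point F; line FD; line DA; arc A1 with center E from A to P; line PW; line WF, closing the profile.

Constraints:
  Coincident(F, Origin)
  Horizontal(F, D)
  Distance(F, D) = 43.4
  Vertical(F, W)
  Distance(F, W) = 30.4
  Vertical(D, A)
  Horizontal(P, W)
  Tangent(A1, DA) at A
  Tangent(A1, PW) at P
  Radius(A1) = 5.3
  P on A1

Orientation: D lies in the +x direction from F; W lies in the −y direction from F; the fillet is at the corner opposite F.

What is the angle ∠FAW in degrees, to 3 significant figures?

37.0°

F is at the origin; F and D share the same y with |FD| = 43.4 and D on the +x side, so D = (43.4, 0.00). F and W share the same x with |FW| = 30.4 and W on the −y side, so W = (0.00, -30.4). The virtual corner opposite F is at (43.4, -30.4). A1 meets DA tangentially, so EA is at right angles to DA and A1 meets PW tangentially, so EP is at right angles to PW, with radius 5.3, so the center E sits 5.3 in from both sides at E = (38.1, -25.1). That places the tangent points at A = (43.4, -25.1) on DA and P = (38.1, -30.4) on PW. Then cos ∠FAW = AF·AW / (|AF||AW|), giving 37.0°.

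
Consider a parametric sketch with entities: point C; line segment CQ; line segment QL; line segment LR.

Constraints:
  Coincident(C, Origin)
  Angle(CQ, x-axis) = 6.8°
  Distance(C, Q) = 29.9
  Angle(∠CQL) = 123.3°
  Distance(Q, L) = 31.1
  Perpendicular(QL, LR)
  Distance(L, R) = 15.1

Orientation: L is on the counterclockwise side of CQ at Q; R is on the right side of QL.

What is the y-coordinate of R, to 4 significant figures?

24.64

C is at the origin; CQ runs at 6.8° with length 29.9, so Q = 29.9·(cos 6.8°, sin 6.8°) = (29.69, 3.540). ∠CQL = 123.3°, so QL runs at 6.8° + (180° − 123.3°) = 63.50° from the x-axis; with |QL| = 31.1, L = Q + 31.1·(cos 63.50°, sin 63.50°) = (43.57, 31.37). QL is perpendicular to LR; with |LR| = 15.1 on the right of QL, R = L + 15.1·(0.8949, -0.4462) = (57.08, 24.64). So R.y = 24.64.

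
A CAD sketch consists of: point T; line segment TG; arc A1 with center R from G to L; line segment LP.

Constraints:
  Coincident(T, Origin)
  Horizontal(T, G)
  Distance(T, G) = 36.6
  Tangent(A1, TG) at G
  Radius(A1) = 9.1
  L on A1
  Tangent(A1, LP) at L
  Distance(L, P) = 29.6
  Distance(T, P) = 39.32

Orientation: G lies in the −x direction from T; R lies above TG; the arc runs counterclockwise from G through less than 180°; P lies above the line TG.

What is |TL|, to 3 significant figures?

28.6

Checks: |RL| = 9.100 ✓; ∠(RL, LP) = 90.00° ✓; |LP| = 29.60 ✓; |TP| = 39.32 ✓.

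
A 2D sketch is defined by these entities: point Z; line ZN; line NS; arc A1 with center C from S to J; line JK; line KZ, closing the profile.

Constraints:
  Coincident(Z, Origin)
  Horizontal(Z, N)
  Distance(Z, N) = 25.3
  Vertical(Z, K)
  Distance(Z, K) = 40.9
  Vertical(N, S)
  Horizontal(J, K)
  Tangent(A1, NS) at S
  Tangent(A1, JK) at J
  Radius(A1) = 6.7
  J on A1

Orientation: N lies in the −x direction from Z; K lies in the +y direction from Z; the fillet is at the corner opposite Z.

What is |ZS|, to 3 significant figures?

42.5

The virtual corner opposite Z is at (-25.3, 40.9). Tangency of A1 to NS means the radius CS is perpendicular to NS and since A1 is tangent to JK there, CJ ⟂ JK, with radius 6.7, so the center C sits 6.7 in from both sides at C = (-18.6, 34.2). That places the tangent points at S = (-25.3, 34.2) on NS and J = (-18.6, 40.9) on JK. Then |ZS| = |S − Z| = 42.5.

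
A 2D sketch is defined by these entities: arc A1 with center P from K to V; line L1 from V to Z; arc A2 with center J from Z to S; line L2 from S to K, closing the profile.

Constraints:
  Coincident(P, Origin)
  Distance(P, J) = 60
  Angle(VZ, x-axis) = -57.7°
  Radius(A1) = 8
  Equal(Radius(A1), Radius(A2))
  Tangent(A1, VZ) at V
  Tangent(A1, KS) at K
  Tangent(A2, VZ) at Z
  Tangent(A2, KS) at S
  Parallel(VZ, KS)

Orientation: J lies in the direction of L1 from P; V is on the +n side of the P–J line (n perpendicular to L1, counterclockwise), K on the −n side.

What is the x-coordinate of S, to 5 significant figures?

25.299

The slot axis is L1's direction at -57.7°, so u = (cos -57.7°, sin -57.7°) = (0.53435, -0.84526) and n = (−sin -57.7°, cos -57.7°) = (0.84526, 0.53435). P is at the origin and J lies 60.0 along u from P, so J = 60.0·u = (32.061, -50.716). Tangency of A1 to both parallel lines with radius 8.0 puts V and K at P ± 8.0·n: V = (6.7621, 4.2748), K = (-6.7621, -4.2748). Equal radii place Z and S the same way about J: Z = J + 8.0·n = (38.823, -46.441), S = J − 8.0·n = (25.299, -54.991). So S.x = 25.299.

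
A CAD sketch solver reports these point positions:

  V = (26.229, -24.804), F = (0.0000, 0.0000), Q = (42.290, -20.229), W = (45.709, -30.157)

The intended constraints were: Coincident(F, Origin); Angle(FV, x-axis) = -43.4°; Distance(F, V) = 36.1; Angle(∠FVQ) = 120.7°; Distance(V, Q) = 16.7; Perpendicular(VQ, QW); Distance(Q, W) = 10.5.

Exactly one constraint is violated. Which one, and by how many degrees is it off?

Perpendicular(VQ, QW) — off by 3.10°.

F = (0.00, 0.00) ✓; FV at -43.40° ✓; |FV| = 36.10 ✓; ∠FVQ = 120.7° ✓; |VQ| = 16.70 ✓; ∠(VQ, QW) = 86.90° ✗; |QW| = 10.50 ✓.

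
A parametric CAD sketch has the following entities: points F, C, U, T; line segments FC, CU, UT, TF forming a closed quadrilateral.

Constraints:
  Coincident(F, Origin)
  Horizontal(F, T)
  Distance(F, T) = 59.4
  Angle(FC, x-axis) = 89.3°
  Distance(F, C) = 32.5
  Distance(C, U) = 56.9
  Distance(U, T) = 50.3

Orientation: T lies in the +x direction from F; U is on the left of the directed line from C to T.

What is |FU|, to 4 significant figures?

74.02

F is at the origin; F and T share the same y with |FT| = 59.4 and T in +x, so T = (59.4, 0). FC runs at 89.3° with |FC| = 32.5, so C = (0.3971, 32.50). U is determined by |CU| = 56.9 and |UT| = 50.3 together: it lies at the intersection of circle(C, 56.9) and circle(T, 50.3). With |CT| = 67.36, the foot of the radical line on CT is 38.93 from C and the perpendicular offset is √(56.9² − 38.93²) = 41.50. Taking the left-of-CT solution: U = (54.52, 50.06).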